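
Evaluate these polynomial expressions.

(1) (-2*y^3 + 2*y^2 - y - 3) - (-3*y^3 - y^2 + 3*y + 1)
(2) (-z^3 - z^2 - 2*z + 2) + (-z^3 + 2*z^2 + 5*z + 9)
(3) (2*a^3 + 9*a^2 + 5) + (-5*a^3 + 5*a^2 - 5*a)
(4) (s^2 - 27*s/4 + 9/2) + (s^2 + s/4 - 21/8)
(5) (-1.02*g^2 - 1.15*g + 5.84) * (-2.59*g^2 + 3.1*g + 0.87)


(1) = y^3 + 3*y^2 - 4*y - 4
(2) = -2*z^3 + z^2 + 3*z + 11
(3) = -3*a^3 + 14*a^2 - 5*a + 5
(4) = 2*s^2 - 13*s/2 + 15/8
(5) = 2.6418*g^4 - 0.1835*g^3 - 19.578*g^2 + 17.1035*g + 5.0808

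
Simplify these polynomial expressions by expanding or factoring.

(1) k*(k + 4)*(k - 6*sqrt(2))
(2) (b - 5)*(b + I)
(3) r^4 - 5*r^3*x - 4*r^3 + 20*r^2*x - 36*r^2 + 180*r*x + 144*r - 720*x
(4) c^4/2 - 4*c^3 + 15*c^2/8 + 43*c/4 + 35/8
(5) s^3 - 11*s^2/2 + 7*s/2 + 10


(1) = k^3 - 6*sqrt(2)*k^2 + 4*k^2 - 24*sqrt(2)*k
(2) = b^2 - 5*b + I*b - 5*I
(3) = (r - 6)*(r - 4)*(r + 6)*(r - 5*x)
(4) = (c/2 + 1/2)*(c - 7)*(c - 5/2)*(c + 1/2)
(5) = (s - 4)*(s - 5/2)*(s + 1)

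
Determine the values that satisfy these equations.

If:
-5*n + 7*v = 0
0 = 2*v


Then:
n = 0
v = 0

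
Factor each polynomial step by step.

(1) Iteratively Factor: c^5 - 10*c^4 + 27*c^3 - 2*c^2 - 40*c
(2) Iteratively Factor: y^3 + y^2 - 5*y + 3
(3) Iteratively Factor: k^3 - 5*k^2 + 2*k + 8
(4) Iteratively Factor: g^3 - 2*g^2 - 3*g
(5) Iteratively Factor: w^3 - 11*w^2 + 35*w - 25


(1) = (c + 1)*(c^4 - 11*c^3 + 38*c^2 - 40*c) = (c - 5)*(c + 1)*(c^3 - 6*c^2 + 8*c) = (c - 5)*(c - 2)*(c + 1)*(c^2 - 4*c) = c*(c - 5)*(c - 2)*(c + 1)*(c - 4)
(2) = (y - 1)*(y^2 + 2*y - 3) = (y - 1)^2*(y + 3)
(3) = (k - 2)*(k^2 - 3*k - 4) = (k - 2)*(k + 1)*(k - 4)
(4) = (g - 3)*(g^2 + g) = g*(g - 3)*(g + 1)
(5) = (w - 5)*(w^2 - 6*w + 5) = (w - 5)*(w - 1)*(w - 5)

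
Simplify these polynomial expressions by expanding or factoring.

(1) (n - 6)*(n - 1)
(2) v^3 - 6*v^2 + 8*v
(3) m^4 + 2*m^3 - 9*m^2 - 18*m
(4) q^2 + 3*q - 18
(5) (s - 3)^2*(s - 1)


(1) = n^2 - 7*n + 6
(2) = v*(v - 4)*(v - 2)
(3) = m*(m - 3)*(m + 2)*(m + 3)
(4) = (q - 3)*(q + 6)
(5) = s^3 - 7*s^2 + 15*s - 9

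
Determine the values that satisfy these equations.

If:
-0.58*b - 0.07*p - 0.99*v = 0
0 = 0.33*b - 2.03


Then:
b = 6.15
p = -14.1428571428571*v - 50.969696969697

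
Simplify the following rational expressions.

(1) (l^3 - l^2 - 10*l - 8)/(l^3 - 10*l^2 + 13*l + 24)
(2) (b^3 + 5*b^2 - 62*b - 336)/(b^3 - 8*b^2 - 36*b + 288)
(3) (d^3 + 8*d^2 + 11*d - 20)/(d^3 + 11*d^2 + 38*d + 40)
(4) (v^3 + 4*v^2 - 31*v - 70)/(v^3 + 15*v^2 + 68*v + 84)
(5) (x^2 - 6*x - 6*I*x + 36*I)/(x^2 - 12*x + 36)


(1) = (l^2 - 2*l - 8)/(l^2 - 11*l + 24)
(2) = (b + 7)/(b - 6)
(3) = (d - 1)/(d + 2)
(4) = (v - 5)/(v + 6)
(5) = (x - 6*I)/(x - 6)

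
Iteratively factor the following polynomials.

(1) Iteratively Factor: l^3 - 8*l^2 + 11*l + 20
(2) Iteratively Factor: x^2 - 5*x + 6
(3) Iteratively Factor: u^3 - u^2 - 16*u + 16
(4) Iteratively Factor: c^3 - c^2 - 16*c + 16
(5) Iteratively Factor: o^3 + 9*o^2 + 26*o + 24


(1) = (l + 1)*(l^2 - 9*l + 20) = (l - 4)*(l + 1)*(l - 5)
(2) = (x - 2)*(x - 3)
(3) = (u - 1)*(u^2 - 16) = (u - 4)*(u - 1)*(u + 4)
(4) = (c - 1)*(c^2 - 16) = (c - 1)*(c + 4)*(c - 4)
(5) = (o + 2)*(o^2 + 7*o + 12) = (o + 2)*(o + 3)*(o + 4)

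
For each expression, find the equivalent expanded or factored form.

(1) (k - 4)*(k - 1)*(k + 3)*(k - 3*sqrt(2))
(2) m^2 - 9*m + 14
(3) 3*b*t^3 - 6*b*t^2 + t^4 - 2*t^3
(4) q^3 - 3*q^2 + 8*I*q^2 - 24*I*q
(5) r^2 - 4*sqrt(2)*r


(1) = k^4 - 3*sqrt(2)*k^3 - 2*k^3 - 11*k^2 + 6*sqrt(2)*k^2 + 12*k + 33*sqrt(2)*k - 36*sqrt(2)
(2) = (m - 7)*(m - 2)
(3) = t^2*(3*b + t)*(t - 2)
(4) = q*(q - 3)*(q + 8*I)
(5) = r*(r - 4*sqrt(2))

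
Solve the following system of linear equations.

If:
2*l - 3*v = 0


Then:
l = 3*v/2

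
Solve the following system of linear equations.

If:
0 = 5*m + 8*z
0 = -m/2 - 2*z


Then:
m = 0
z = 0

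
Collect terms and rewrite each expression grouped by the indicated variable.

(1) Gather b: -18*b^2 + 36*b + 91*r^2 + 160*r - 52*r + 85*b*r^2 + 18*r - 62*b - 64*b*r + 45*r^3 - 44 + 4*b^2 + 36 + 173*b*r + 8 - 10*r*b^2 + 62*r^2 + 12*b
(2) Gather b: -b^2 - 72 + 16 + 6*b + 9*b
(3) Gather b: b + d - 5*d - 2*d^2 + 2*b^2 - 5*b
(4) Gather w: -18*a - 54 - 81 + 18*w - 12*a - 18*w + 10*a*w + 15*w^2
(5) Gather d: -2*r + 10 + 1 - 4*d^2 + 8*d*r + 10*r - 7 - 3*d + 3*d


(1) = b^2*(-10*r - 14) + b*(85*r^2 + 109*r - 14) + 45*r^3 + 153*r^2 + 126*r
(2) = -b^2 + 15*b - 56
(3) = 2*b^2 - 4*b - 2*d^2 - 4*d
(4) = 10*a*w - 30*a + 15*w^2 - 135
(5) = -4*d^2 + 8*d*r + 8*r + 4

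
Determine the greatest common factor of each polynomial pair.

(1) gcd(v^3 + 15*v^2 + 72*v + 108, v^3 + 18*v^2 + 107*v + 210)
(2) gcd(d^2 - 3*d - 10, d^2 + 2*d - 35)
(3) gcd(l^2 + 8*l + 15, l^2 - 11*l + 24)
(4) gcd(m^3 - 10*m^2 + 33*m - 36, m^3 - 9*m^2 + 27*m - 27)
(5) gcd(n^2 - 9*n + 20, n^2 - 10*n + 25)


(1) = gcd((v + 3)*(v + 6)^2, (v + 5)*(v + 6)*(v + 7)) = v + 6
(2) = d - 5
(3) = gcd((l + 3)*(l + 5), (l - 8)*(l - 3)) = 1
(4) = m^2 - 6*m + 9
(5) = gcd((n - 5)*(n - 4), (n - 5)^2) = n - 5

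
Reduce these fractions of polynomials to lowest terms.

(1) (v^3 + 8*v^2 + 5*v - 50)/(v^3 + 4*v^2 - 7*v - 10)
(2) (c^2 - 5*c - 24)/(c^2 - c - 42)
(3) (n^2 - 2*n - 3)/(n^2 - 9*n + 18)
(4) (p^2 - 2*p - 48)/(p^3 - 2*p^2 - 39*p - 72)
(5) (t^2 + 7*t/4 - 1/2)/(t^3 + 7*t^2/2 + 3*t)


(1) = (v + 5)/(v + 1)
(2) = (c^2 - 5*c - 24)/(c^2 - c - 42)
(3) = (n + 1)/(n - 6)
(4) = (p + 6)/(p^2 + 6*p + 9)
(5) = (4*t - 1)/(4*t^2 + 6*t)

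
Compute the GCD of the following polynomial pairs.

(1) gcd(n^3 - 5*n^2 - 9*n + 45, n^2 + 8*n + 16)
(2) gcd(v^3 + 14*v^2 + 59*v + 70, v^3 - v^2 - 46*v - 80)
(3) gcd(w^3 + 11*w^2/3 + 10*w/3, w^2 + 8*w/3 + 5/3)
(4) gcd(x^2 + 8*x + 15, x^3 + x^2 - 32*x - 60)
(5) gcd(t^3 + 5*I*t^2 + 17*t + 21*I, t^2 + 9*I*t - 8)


(1) = 1
(2) = v^2 + 7*v + 10
(3) = gcd(w*(w + 5/3)*(w + 2), (w + 1)*(w + 5/3)) = w + 5/3
(4) = x + 5
(5) = t + I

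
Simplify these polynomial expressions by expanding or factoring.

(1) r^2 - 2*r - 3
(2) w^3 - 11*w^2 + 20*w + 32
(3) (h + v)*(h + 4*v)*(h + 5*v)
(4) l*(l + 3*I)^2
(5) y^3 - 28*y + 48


(1) = (r - 3)*(r + 1)
(2) = (w - 8)*(w - 4)*(w + 1)
(3) = h^3 + 10*h^2*v + 29*h*v^2 + 20*v^3
(4) = l^3 + 6*I*l^2 - 9*l
(5) = (y - 4)*(y - 2)*(y + 6)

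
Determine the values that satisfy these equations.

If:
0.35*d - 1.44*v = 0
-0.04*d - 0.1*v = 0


Then:
d = 0.00
v = 0.00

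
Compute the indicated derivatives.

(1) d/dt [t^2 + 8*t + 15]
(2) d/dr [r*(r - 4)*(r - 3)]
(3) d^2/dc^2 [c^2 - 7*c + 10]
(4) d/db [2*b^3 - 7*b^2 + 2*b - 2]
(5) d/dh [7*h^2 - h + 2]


(1) = 2*t + 8
(2) = 3*r^2 - 14*r + 12
(3) = 2
(4) = 6*b^2 - 14*b + 2
(5) = 14*h - 1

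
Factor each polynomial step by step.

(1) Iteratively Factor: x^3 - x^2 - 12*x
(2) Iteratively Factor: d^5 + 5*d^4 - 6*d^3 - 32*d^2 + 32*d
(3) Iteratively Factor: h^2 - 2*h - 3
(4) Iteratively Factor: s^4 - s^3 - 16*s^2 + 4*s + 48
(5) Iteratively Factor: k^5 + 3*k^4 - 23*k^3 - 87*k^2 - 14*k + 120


(1) = (x - 4)*(x^2 + 3*x) = (x - 4)*(x + 3)*(x)
(2) = (d + 4)*(d^4 + d^3 - 10*d^2 + 8*d) = d*(d + 4)*(d^3 + d^2 - 10*d + 8) = d*(d - 2)*(d + 4)*(d^2 + 3*d - 4) = d*(d - 2)*(d + 4)^2*(d - 1)
(3) = (h - 3)*(h + 1)
(4) = (s + 3)*(s^3 - 4*s^2 - 4*s + 16) = (s - 4)*(s + 3)*(s^2 - 4) = (s - 4)*(s + 2)*(s + 3)*(s - 2)
(5) = (k + 3)*(k^4 - 23*k^2 - 18*k + 40) = (k - 1)*(k + 3)*(k^3 + k^2 - 22*k - 40) = (k - 5)*(k - 1)*(k + 3)*(k^2 + 6*k + 8) = (k - 5)*(k - 1)*(k + 2)*(k + 3)*(k + 4)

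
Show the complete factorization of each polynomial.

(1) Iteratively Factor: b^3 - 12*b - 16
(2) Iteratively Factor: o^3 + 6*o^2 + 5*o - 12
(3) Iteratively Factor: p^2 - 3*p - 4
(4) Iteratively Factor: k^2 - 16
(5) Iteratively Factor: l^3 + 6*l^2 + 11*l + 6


(1) = (b + 2)*(b^2 - 2*b - 8) = (b + 2)^2*(b - 4)
(2) = (o - 1)*(o^2 + 7*o + 12) = (o - 1)*(o + 4)*(o + 3)
(3) = (p + 1)*(p - 4)
(4) = (k + 4)*(k - 4)
(5) = (l + 3)*(l^2 + 3*l + 2) = (l + 1)*(l + 3)*(l + 2)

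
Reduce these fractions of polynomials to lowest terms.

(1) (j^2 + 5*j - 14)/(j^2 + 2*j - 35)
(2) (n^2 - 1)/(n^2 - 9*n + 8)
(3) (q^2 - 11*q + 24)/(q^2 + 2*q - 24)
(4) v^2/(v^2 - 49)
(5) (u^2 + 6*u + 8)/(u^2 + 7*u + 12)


(1) = (j - 2)/(j - 5)
(2) = (n + 1)/(n - 8)
(3) = (q^2 - 11*q + 24)/(q^2 + 2*q - 24)
(4) = v^2/(v^2 - 49)
(5) = (u + 2)/(u + 3)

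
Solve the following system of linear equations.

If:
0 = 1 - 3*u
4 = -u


Then:
No Solution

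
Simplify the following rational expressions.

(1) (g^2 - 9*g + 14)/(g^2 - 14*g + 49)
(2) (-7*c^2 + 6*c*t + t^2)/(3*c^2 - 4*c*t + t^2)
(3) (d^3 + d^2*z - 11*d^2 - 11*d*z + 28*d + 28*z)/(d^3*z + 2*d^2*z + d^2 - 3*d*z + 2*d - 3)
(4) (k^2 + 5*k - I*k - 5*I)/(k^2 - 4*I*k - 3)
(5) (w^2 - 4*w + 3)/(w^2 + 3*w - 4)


(1) = (g - 2)/(g - 7)
(2) = (7*c + t)/(-3*c + t)
(3) = (d^3 + d^2*z - 11*d^2 - 11*d*z + 28*d + 28*z)/(d^3*z + 2*d^2*z + d^2 - 3*d*z + 2*d - 3)
(4) = (k + 5)/(k - 3*I)
(5) = (w - 3)/(w + 4)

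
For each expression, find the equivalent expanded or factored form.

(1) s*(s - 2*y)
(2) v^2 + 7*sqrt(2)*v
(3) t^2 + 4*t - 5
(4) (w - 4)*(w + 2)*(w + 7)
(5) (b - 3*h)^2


(1) = s^2 - 2*s*y
(2) = v*(v + 7*sqrt(2))
(3) = (t - 1)*(t + 5)
(4) = w^3 + 5*w^2 - 22*w - 56
(5) = b^2 - 6*b*h + 9*h^2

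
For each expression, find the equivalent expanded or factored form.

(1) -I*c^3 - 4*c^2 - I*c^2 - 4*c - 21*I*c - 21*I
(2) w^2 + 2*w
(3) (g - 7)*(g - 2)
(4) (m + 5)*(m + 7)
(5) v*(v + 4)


(1) = (c - 7*I)*(c + 3*I)*(-I*c - I)
(2) = w*(w + 2)
(3) = g^2 - 9*g + 14
(4) = m^2 + 12*m + 35
(5) = v^2 + 4*v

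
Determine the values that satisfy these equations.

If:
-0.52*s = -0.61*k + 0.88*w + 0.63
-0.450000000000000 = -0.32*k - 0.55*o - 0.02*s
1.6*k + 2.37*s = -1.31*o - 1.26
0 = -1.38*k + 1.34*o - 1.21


Then:
k = -0.03
o = 0.87
s = -0.99
w = -0.15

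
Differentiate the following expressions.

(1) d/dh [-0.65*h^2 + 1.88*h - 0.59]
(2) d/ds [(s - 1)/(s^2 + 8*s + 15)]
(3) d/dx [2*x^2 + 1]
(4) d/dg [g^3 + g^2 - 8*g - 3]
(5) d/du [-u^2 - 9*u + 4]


(1) = 1.88 - 1.3*h
(2) = (s^2 + 8*s - 2*(s - 1)*(s + 4) + 15)/(s^2 + 8*s + 15)^2
(3) = 4*x
(4) = 3*g^2 + 2*g - 8
(5) = -2*u - 9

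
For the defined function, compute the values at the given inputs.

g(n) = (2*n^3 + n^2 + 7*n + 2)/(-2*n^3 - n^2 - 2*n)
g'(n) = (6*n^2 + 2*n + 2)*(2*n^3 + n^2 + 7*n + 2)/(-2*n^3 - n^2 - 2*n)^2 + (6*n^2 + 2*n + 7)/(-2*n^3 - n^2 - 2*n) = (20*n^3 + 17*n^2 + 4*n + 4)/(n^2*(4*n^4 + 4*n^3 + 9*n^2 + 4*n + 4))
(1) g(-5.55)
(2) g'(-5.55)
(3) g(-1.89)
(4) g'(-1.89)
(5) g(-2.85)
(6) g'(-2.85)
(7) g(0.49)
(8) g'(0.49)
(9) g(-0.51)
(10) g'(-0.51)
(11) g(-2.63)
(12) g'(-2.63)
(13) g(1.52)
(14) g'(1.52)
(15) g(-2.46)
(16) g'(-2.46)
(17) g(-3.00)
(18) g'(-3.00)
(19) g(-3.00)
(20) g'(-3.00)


(1) = -1.08
(2) = -0.03
(3) = -1.54
(4) = -0.41
(5) = -1.28
(6) = -0.17
(7) = -4.06
(8) = 5.85
(9) = -1.54
(10) = 3.55
(11) = -1.32
(12) = -0.21
(13) = -1.78
(14) = 0.78
(15) = -1.36
(16) = -0.24
(17) = -1.25
(18) = -0.15
(19) = -1.25
(20) = -0.15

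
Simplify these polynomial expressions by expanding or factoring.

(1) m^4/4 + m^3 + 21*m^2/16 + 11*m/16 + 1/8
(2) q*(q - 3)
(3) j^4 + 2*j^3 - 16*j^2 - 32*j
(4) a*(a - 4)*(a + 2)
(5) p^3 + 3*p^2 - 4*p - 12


(1) = (m/2 + 1/4)*(m/2 + 1)*(m + 1/2)*(m + 1)
(2) = q^2 - 3*q
(3) = j*(j - 4)*(j + 2)*(j + 4)
(4) = a^3 - 2*a^2 - 8*a
(5) = (p - 2)*(p + 2)*(p + 3)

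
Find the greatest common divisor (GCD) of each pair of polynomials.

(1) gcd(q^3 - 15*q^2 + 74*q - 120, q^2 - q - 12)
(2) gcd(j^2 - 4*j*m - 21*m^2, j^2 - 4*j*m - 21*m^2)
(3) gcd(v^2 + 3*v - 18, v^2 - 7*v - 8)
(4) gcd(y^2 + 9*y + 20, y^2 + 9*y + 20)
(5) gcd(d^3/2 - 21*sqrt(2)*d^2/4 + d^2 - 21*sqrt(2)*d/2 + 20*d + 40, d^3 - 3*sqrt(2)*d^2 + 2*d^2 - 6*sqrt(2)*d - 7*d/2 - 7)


(1) = q - 4
(2) = j^2 - 4*j*m - 21*m^2
(3) = gcd((v - 3)*(v + 6), (v - 8)*(v + 1)) = 1
(4) = y^2 + 9*y + 20
(5) = d + 2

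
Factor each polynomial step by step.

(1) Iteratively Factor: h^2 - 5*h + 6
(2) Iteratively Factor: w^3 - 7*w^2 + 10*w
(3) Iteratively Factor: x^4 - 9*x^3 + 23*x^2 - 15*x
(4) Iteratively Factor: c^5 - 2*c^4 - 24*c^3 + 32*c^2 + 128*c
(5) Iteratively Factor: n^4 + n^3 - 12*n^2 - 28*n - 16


(1) = (h - 2)*(h - 3)
(2) = (w - 5)*(w^2 - 2*w) = (w - 5)*(w - 2)*(w)
(3) = (x - 1)*(x^3 - 8*x^2 + 15*x) = x*(x - 1)*(x^2 - 8*x + 15) = x*(x - 3)*(x - 1)*(x - 5)
(4) = (c - 4)*(c^4 + 2*c^3 - 16*c^2 - 32*c) = (c - 4)^2*(c^3 + 6*c^2 + 8*c) = (c - 4)^2*(c + 2)*(c^2 + 4*c) = c*(c - 4)^2*(c + 2)*(c + 4)
(5) = (n - 4)*(n^3 + 5*n^2 + 8*n + 4) = (n - 4)*(n + 1)*(n^2 + 4*n + 4) = (n - 4)*(n + 1)*(n + 2)*(n + 2)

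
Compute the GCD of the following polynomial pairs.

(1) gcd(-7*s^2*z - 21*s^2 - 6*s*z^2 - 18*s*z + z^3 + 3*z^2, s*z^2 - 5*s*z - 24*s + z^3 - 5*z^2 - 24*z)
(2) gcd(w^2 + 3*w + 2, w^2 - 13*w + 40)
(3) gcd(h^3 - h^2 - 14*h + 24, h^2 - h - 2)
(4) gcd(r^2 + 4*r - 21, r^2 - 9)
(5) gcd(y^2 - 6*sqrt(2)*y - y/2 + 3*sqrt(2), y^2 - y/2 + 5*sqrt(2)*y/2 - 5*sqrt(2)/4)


(1) = gcd((-7*s + z)*(s + z)*(z + 3), (s + z)*(z - 8)*(z + 3)) = s*z + 3*s + z^2 + 3*z
(2) = 1
(3) = h - 2
(4) = gcd((r - 3)*(r + 7), (r - 3)*(r + 3)) = r - 3
(5) = gcd((y - 1/2)*(y - 6*sqrt(2)), (y - 1/2)*(y + 5*sqrt(2)/2)) = y - 1/2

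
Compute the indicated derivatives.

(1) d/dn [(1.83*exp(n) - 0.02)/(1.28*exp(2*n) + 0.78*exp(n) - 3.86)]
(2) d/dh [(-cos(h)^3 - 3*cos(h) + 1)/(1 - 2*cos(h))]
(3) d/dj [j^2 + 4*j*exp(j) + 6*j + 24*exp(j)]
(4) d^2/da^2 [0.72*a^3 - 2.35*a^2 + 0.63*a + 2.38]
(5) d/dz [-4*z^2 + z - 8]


(1) = (-2.3424*exp(2*n) + 0.0512*exp(n) - 7.0482)*exp(n)/(1.6384*exp(4*n) + 1.9968*exp(3*n) - 9.2732*exp(2*n) - 6.0216*exp(n) + 14.8996)
(2) = (-4*cos(h)^3 + 3*cos(h)^2 + 1)*sin(h)/(2*cos(h) - 1)^2
(3) = 4*j*exp(j) + 2*j + 28*exp(j) + 6
(4) = 4.32*a - 4.7
(5) = 1 - 8*z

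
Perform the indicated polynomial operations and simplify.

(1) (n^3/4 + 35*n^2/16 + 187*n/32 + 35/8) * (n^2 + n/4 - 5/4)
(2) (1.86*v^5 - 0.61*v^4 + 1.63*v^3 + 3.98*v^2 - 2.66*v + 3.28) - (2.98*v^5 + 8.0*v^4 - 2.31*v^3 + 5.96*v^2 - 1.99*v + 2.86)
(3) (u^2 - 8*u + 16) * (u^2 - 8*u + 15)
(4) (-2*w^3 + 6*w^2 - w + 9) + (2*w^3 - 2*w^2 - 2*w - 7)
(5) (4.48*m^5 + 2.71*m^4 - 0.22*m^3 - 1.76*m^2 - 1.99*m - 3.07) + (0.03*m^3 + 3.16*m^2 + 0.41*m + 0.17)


(1) = n^5/4 + 9*n^4/4 + 389*n^3/64 + 397*n^2/128 - 795*n/128 - 175/32
(2) = -1.12*v^5 - 8.61*v^4 + 3.94*v^3 - 1.98*v^2 - 0.67*v + 0.42
(3) = u^4 - 16*u^3 + 95*u^2 - 248*u + 240
(4) = 4*w^2 - 3*w + 2
(5) = 4.48*m^5 + 2.71*m^4 - 0.19*m^3 + 1.4*m^2 - 1.58*m - 2.9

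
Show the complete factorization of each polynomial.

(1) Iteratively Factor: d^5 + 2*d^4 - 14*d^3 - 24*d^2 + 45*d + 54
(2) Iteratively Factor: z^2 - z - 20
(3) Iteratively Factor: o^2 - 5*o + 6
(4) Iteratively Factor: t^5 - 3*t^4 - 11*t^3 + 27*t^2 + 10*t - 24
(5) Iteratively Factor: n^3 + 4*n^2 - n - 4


(1) = (d - 3)*(d^4 + 5*d^3 + d^2 - 21*d - 18) = (d - 3)*(d + 1)*(d^3 + 4*d^2 - 3*d - 18) = (d - 3)*(d + 1)*(d + 3)*(d^2 + d - 6) = (d - 3)*(d - 2)*(d + 1)*(d + 3)*(d + 3)
(2) = (z - 5)*(z + 4)
(3) = (o - 2)*(o - 3)
(4) = (t + 3)*(t^4 - 6*t^3 + 7*t^2 + 6*t - 8) = (t + 1)*(t + 3)*(t^3 - 7*t^2 + 14*t - 8) = (t - 1)*(t + 1)*(t + 3)*(t^2 - 6*t + 8) = (t - 2)*(t - 1)*(t + 1)*(t + 3)*(t - 4)
(5) = (n + 1)*(n^2 + 3*n - 4) = (n - 1)*(n + 1)*(n + 4)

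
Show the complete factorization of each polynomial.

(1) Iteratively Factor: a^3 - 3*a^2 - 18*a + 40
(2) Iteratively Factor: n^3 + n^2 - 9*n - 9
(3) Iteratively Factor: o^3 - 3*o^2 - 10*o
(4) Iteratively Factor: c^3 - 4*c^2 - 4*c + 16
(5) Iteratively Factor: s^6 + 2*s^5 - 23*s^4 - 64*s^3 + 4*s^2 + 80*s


(1) = (a + 4)*(a^2 - 7*a + 10) = (a - 2)*(a + 4)*(a - 5)
(2) = (n + 1)*(n^2 - 9) = (n - 3)*(n + 1)*(n + 3)
(3) = (o - 5)*(o^2 + 2*o) = (o - 5)*(o + 2)*(o)
(4) = (c - 4)*(c^2 - 4) = (c - 4)*(c - 2)*(c + 2)
(5) = (s + 2)*(s^5 - 23*s^3 - 18*s^2 + 40*s) = s*(s + 2)*(s^4 - 23*s^2 - 18*s + 40) = s*(s + 2)*(s + 4)*(s^3 - 4*s^2 - 7*s + 10) = s*(s + 2)^2*(s + 4)*(s^2 - 6*s + 5) = s*(s - 5)*(s + 2)^2*(s + 4)*(s - 1)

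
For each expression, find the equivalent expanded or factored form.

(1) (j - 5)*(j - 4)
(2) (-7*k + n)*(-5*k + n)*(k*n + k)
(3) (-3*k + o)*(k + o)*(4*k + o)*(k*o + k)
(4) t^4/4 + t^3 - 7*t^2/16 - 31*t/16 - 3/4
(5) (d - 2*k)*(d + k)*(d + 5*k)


(1) = j^2 - 9*j + 20
(2) = 35*k^3*n + 35*k^3 - 12*k^2*n^2 - 12*k^2*n + k*n^3 + k*n^2
(3) = -12*k^4*o - 12*k^4 - 11*k^3*o^2 - 11*k^3*o + 2*k^2*o^3 + 2*k^2*o^2 + k*o^4 + k*o^3
(4) = (t/4 + 1/4)*(t - 3/2)*(t + 1/2)*(t + 4)
(5) = d^3 + 4*d^2*k - 7*d*k^2 - 10*k^3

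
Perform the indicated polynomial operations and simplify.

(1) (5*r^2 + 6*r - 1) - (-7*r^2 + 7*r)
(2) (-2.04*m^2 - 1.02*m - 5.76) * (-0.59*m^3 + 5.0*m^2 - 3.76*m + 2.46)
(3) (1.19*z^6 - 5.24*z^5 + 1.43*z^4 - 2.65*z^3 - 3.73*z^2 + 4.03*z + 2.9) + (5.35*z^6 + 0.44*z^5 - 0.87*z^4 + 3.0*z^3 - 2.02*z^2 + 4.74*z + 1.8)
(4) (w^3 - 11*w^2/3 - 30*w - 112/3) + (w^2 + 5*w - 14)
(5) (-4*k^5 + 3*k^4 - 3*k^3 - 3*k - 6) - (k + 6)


(1) = 12*r^2 - r - 1
(2) = 1.2036*m^5 - 9.5982*m^4 + 5.9688*m^3 - 29.9832*m^2 + 19.1484*m - 14.1696
(3) = 6.54*z^6 - 4.8*z^5 + 0.56*z^4 + 0.35*z^3 - 5.75*z^2 + 8.77*z + 4.7
(4) = w^3 - 8*w^2/3 - 25*w - 154/3
(5) = -4*k^5 + 3*k^4 - 3*k^3 - 4*k - 12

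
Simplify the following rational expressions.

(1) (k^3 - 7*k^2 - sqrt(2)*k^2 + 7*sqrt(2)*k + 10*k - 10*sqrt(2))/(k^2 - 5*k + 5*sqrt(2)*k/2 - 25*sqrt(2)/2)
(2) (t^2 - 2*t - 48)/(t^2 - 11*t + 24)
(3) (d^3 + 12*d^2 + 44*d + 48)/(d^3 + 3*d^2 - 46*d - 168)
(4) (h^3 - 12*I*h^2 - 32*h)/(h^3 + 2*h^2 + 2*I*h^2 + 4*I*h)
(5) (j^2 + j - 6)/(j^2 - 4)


(1) = (2*k^2 + k*(-4 - 2*sqrt(2)) + 4*sqrt(2))/(2*k + 5*sqrt(2))
(2) = (t + 6)/(t - 3)
(3) = (d + 2)/(d - 7)
(4) = (h^2 - 12*I*h - 32)/(h^2 + h*(2 + 2*I) + 4*I)
(5) = (j + 3)/(j + 2)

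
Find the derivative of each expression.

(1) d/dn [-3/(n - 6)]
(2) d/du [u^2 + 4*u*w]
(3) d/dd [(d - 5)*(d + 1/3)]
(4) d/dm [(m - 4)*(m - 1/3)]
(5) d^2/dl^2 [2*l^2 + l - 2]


(1) = 3/(n - 6)^2
(2) = 2*u + 4*w
(3) = 2*d - 14/3
(4) = 2*m - 13/3
(5) = 4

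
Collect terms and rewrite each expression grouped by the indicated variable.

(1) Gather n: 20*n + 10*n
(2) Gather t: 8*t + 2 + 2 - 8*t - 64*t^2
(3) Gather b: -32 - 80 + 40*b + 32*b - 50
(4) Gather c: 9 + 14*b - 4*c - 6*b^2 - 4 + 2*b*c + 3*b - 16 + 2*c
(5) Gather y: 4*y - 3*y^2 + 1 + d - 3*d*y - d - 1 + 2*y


(1) = 30*n
(2) = 4 - 64*t^2
(3) = 72*b - 162
(4) = -6*b^2 + 17*b + c*(2*b - 2) - 11
(5) = -3*y^2 + y*(6 - 3*d)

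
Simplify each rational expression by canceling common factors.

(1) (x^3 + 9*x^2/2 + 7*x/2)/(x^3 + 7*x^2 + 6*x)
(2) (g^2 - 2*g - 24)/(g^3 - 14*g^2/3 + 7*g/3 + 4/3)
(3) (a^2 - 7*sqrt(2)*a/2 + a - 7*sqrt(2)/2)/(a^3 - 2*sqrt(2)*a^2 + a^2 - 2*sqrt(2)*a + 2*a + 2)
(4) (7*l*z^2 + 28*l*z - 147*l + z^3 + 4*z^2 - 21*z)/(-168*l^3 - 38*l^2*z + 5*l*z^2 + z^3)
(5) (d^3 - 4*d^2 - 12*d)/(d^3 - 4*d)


(1) = (2*x + 7)/(2*x + 12)
(2) = (3*g^2 - 6*g - 72)/(3*g^3 - 14*g^2 + 7*g + 4)
(3) = (2*a - 7*sqrt(2))/(2*a^2 - 4*sqrt(2)*a + 4)
(4) = (z^2 + 4*z - 21)/(-24*l^2 - 2*l*z + z^2)
(5) = (d - 6)/(d - 2)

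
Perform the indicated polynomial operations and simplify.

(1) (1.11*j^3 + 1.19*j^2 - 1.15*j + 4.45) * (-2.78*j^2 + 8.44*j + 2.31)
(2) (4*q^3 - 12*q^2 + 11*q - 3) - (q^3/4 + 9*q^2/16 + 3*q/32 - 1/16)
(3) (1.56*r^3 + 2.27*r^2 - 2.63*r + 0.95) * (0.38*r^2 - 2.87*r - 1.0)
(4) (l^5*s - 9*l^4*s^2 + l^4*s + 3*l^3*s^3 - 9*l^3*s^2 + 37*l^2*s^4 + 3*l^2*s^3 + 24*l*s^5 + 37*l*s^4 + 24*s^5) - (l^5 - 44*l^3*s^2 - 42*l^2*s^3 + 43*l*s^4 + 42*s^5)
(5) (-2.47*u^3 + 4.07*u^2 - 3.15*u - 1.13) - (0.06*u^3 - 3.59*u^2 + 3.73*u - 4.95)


(1) = -3.0858*j^5 + 6.0602*j^4 + 15.8047*j^3 - 19.3281*j^2 + 34.9015*j + 10.2795
(2) = 15*q^3/4 - 201*q^2/16 + 349*q/32 - 47/16
(3) = 0.5928*r^5 - 3.6146*r^4 - 9.0743*r^3 + 5.6391*r^2 - 0.0965*r - 0.95
(4) = l^5*s - l^5 - 9*l^4*s^2 + l^4*s + 3*l^3*s^3 + 35*l^3*s^2 + 37*l^2*s^4 + 45*l^2*s^3 + 24*l*s^5 - 6*l*s^4 - 18*s^5
(5) = -2.53*u^3 + 7.66*u^2 - 6.88*u + 3.82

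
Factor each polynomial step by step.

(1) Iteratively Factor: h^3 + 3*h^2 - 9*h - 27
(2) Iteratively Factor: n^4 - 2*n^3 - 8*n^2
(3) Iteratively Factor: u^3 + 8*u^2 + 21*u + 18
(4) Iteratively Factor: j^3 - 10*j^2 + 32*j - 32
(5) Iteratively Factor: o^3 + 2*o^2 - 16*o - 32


(1) = (h - 3)*(h^2 + 6*h + 9) = (h - 3)*(h + 3)*(h + 3)
(2) = (n + 2)*(n^3 - 4*n^2) = n*(n + 2)*(n^2 - 4*n) = n^2*(n + 2)*(n - 4)
(3) = (u + 2)*(u^2 + 6*u + 9) = (u + 2)*(u + 3)*(u + 3)
(4) = (j - 2)*(j^2 - 8*j + 16) = (j - 4)*(j - 2)*(j - 4)
(5) = (o + 2)*(o^2 - 16) = (o + 2)*(o + 4)*(o - 4)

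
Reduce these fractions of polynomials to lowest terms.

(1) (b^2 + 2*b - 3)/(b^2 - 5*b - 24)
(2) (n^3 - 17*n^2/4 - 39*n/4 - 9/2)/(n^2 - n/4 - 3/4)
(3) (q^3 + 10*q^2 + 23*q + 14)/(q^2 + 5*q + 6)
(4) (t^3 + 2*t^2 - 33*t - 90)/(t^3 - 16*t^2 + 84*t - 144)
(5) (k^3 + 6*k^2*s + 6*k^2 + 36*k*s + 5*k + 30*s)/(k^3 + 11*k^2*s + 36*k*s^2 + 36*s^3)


(1) = (b - 1)/(b - 8)
(2) = (n^2 - 5*n - 6)/(n - 1)
(3) = (q^2 + 8*q + 7)/(q + 3)
(4) = (t^2 + 8*t + 15)/(t^2 - 10*t + 24)
(5) = (k^2 + 6*k + 5)/(k^2 + 5*k*s + 6*s^2)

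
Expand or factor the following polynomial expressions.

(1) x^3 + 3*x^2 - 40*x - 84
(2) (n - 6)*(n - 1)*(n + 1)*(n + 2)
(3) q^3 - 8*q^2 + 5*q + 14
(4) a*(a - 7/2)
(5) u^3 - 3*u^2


(1) = (x - 6)*(x + 2)*(x + 7)
(2) = n^4 - 4*n^3 - 13*n^2 + 4*n + 12
(3) = (q - 7)*(q - 2)*(q + 1)
(4) = a^2 - 7*a/2
(5) = u^2*(u - 3)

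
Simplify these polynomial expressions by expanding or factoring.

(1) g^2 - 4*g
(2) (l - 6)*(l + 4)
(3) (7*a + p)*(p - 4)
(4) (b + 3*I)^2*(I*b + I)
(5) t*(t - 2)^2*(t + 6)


(1) = g*(g - 4)
(2) = l^2 - 2*l - 24
(3) = 7*a*p - 28*a + p^2 - 4*p
(4) = I*b^3 - 6*b^2 + I*b^2 - 6*b - 9*I*b - 9*I
(5) = t^4 + 2*t^3 - 20*t^2 + 24*t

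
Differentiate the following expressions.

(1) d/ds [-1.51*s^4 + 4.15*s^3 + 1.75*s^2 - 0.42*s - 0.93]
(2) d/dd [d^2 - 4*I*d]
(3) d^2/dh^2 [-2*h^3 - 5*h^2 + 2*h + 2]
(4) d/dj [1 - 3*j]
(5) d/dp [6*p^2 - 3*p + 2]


(1) = -6.04*s^3 + 12.45*s^2 + 3.5*s - 0.42
(2) = 2*d - 4*I
(3) = -12*h - 10
(4) = -3
(5) = 12*p - 3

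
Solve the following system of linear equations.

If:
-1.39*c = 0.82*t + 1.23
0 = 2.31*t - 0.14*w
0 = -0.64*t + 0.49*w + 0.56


Then:
c = -0.84
t = -0.08
w = -1.24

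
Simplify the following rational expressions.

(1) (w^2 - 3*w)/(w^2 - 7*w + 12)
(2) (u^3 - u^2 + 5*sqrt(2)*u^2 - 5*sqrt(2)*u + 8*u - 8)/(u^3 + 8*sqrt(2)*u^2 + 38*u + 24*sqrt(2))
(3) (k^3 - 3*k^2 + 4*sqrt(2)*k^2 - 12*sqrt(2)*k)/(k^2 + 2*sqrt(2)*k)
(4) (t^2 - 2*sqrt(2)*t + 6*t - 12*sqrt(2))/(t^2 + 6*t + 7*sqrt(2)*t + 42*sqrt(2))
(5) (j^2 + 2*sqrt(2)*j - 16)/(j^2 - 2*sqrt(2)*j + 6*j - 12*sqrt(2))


(1) = w/(w - 4)
(2) = (u - 1)/(u + 3*sqrt(2))
(3) = (k^2 + k*(-3 + 4*sqrt(2)) - 12*sqrt(2))/(k + 2*sqrt(2))
(4) = (t - 2*sqrt(2))/(t + 7*sqrt(2))
(5) = (j + 4*sqrt(2))/(j + 6)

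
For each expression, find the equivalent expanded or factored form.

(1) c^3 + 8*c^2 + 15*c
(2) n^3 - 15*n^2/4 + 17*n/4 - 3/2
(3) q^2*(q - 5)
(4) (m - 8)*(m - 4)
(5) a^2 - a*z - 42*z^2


(1) = c*(c + 3)*(c + 5)
(2) = (n - 2)*(n - 1)*(n - 3/4)
(3) = q^3 - 5*q^2
(4) = m^2 - 12*m + 32
(5) = (a - 7*z)*(a + 6*z)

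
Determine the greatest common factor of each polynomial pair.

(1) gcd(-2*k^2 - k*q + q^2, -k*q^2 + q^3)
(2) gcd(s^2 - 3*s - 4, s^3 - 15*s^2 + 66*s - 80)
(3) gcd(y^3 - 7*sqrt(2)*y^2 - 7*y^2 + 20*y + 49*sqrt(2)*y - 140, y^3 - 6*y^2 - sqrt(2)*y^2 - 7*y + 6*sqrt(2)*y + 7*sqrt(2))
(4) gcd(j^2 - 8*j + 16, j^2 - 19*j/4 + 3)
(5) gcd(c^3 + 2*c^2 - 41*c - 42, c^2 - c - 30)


(1) = gcd((-2*k + q)*(k + q), q^2*(-k + q)) = 1
(2) = 1
(3) = gcd((y - 7)*(y - 5*sqrt(2))*(y - 2*sqrt(2)), (y - 7)*(y + 1)*(y - sqrt(2))) = y - 7
(4) = gcd((j - 4)^2, (j - 4)*(j - 3/4)) = j - 4
(5) = gcd((c - 6)*(c + 1)*(c + 7), (c - 6)*(c + 5)) = c - 6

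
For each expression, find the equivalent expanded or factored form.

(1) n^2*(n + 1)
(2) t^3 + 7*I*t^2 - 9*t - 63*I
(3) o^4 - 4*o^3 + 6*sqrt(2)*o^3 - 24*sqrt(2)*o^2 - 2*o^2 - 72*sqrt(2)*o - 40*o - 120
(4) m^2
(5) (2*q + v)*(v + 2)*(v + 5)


(1) = n^3 + n^2
(2) = (t - 3)*(t + 3)*(t + 7*I)
(3) = (o - 6)*(o + 2)*(o + sqrt(2))*(o + 5*sqrt(2))
(4) = m^2
(5) = 2*q*v^2 + 14*q*v + 20*q + v^3 + 7*v^2 + 10*v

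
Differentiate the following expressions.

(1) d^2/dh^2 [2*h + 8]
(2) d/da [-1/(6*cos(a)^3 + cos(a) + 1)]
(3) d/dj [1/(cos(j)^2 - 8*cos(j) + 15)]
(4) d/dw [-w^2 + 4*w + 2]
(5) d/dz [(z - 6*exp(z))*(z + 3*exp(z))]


(1) = 0
(2) = (18*sin(a)^2 - 19)*sin(a)/(6*cos(a)^3 + cos(a) + 1)^2
(3) = 2*(cos(j) - 4)*sin(j)/(cos(j)^2 - 8*cos(j) + 15)^2
(4) = 4 - 2*w
(5) = -3*z*exp(z) + 2*z - 36*exp(2*z) - 3*exp(z)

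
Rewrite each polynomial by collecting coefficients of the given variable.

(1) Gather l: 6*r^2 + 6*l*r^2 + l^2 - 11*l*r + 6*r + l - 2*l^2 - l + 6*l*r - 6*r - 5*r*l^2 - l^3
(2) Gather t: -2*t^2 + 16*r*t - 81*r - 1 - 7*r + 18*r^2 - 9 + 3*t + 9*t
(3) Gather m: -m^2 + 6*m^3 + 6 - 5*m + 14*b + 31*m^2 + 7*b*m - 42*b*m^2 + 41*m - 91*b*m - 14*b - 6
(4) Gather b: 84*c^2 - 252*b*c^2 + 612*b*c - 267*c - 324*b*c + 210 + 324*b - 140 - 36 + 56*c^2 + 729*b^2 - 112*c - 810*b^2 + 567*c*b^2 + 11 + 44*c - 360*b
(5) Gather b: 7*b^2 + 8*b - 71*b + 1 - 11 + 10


(1) = -l^3 + l^2*(-5*r - 1) + l*(6*r^2 - 5*r) + 6*r^2
(2) = 18*r^2 - 88*r - 2*t^2 + t*(16*r + 12) - 10
(3) = 6*m^3 + m^2*(30 - 42*b) + m*(36 - 84*b)
(4) = b^2*(567*c - 81) + b*(-252*c^2 + 288*c - 36) + 140*c^2 - 335*c + 45
(5) = 7*b^2 - 63*b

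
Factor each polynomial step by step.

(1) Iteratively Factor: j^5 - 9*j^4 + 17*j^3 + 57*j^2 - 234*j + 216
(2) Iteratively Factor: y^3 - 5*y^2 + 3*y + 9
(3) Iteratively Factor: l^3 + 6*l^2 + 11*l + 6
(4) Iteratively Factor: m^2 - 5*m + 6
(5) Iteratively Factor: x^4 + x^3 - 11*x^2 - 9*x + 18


(1) = (j + 3)*(j^4 - 12*j^3 + 53*j^2 - 102*j + 72) = (j - 3)*(j + 3)*(j^3 - 9*j^2 + 26*j - 24) = (j - 3)*(j - 2)*(j + 3)*(j^2 - 7*j + 12) = (j - 3)^2*(j - 2)*(j + 3)*(j - 4)
(2) = (y - 3)*(y^2 - 2*y - 3) = (y - 3)*(y + 1)*(y - 3)
(3) = (l + 3)*(l^2 + 3*l + 2) = (l + 1)*(l + 3)*(l + 2)
(4) = (m - 2)*(m - 3)
(5) = (x + 3)*(x^3 - 2*x^2 - 5*x + 6) = (x - 1)*(x + 3)*(x^2 - x - 6) = (x - 1)*(x + 2)*(x + 3)*(x - 3)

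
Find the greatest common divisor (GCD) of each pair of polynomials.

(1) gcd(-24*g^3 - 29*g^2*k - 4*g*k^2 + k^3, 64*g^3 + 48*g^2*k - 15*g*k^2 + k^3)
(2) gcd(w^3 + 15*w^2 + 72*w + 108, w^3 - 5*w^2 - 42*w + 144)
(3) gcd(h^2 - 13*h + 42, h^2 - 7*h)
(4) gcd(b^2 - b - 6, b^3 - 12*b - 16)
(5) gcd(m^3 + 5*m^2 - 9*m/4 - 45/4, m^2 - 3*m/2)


(1) = gcd((-8*g + k)*(g + k)*(3*g + k), (-8*g + k)^2*(g + k)) = 8*g^2 + 7*g*k - k^2
(2) = gcd((w + 3)*(w + 6)^2, (w - 8)*(w - 3)*(w + 6)) = w + 6
(3) = gcd((h - 7)*(h - 6), h*(h - 7)) = h - 7
(4) = b + 2
(5) = gcd((m - 3/2)*(m + 3/2)*(m + 5), m*(m - 3/2)) = m - 3/2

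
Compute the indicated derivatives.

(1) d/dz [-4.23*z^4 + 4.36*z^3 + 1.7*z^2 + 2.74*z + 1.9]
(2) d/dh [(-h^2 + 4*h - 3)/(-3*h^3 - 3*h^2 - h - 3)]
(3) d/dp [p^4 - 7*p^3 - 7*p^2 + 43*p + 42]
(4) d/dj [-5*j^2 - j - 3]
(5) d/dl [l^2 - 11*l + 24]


(1) = -16.92*z^3 + 13.08*z^2 + 3.4*z + 2.74
(2) = (-3*h^4 + 24*h^3 - 14*h^2 - 12*h - 15)/(9*h^6 + 18*h^5 + 15*h^4 + 24*h^3 + 19*h^2 + 6*h + 9)
(3) = 4*p^3 - 21*p^2 - 14*p + 43
(4) = -10*j - 1
(5) = 2*l - 11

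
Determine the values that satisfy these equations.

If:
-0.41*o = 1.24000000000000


Then:
o = -3.02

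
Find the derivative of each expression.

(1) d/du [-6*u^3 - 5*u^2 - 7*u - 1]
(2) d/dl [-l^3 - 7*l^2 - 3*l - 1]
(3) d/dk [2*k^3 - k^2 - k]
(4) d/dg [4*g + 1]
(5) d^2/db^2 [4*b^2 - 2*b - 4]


(1) = -18*u^2 - 10*u - 7
(2) = -3*l^2 - 14*l - 3
(3) = 6*k^2 - 2*k - 1
(4) = 4
(5) = 8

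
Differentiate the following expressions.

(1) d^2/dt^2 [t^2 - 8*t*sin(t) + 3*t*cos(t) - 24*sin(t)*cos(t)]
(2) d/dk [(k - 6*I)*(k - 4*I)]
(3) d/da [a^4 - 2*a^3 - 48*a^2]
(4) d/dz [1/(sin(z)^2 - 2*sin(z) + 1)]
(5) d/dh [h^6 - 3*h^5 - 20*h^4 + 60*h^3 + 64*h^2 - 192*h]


(1) = 8*t*sin(t) - 3*t*cos(t) - 6*sin(t) + 48*sin(2*t) - 16*cos(t) + 2
(2) = 2*k - 10*I
(3) = 2*a*(2*a^2 - 3*a - 48)
(4) = -2*cos(z)/(sin(z) - 1)^3
(5) = 6*h^5 - 15*h^4 - 80*h^3 + 180*h^2 + 128*h - 192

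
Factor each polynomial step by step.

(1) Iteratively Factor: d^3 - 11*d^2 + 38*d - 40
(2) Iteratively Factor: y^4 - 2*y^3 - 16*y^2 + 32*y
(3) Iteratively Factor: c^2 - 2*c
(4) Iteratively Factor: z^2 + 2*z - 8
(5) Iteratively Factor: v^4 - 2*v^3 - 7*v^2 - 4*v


(1) = (d - 5)*(d^2 - 6*d + 8) = (d - 5)*(d - 4)*(d - 2)
(2) = (y - 4)*(y^3 + 2*y^2 - 8*y) = (y - 4)*(y - 2)*(y^2 + 4*y) = (y - 4)*(y - 2)*(y + 4)*(y)
(3) = (c - 2)*(c)
(4) = (z - 2)*(z + 4)
(5) = (v)*(v^3 - 2*v^2 - 7*v - 4) = v*(v + 1)*(v^2 - 3*v - 4) = v*(v - 4)*(v + 1)*(v + 1)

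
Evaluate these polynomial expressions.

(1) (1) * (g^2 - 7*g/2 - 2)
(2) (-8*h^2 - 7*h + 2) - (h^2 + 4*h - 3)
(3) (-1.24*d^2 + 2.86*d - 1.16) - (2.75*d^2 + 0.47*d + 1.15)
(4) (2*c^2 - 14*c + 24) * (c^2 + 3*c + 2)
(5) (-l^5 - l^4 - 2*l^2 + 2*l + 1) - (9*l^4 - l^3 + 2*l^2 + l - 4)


(1) = g^2 - 7*g/2 - 2
(2) = -9*h^2 - 11*h + 5
(3) = -3.99*d^2 + 2.39*d - 2.31
(4) = 2*c^4 - 8*c^3 - 14*c^2 + 44*c + 48
(5) = -l^5 - 10*l^4 + l^3 - 4*l^2 + l + 5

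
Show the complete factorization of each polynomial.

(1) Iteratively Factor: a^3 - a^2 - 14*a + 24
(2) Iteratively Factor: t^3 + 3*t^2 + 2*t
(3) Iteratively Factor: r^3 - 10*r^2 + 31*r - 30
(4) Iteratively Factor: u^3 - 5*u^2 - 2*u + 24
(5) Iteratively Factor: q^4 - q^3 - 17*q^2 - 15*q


(1) = (a - 3)*(a^2 + 2*a - 8) = (a - 3)*(a + 4)*(a - 2)
(2) = (t + 1)*(t^2 + 2*t) = (t + 1)*(t + 2)*(t)
(3) = (r - 5)*(r^2 - 5*r + 6) = (r - 5)*(r - 3)*(r - 2)
(4) = (u - 3)*(u^2 - 2*u - 8) = (u - 3)*(u + 2)*(u - 4)
(5) = (q)*(q^3 - q^2 - 17*q - 15) = q*(q + 1)*(q^2 - 2*q - 15) = q*(q + 1)*(q + 3)*(q - 5)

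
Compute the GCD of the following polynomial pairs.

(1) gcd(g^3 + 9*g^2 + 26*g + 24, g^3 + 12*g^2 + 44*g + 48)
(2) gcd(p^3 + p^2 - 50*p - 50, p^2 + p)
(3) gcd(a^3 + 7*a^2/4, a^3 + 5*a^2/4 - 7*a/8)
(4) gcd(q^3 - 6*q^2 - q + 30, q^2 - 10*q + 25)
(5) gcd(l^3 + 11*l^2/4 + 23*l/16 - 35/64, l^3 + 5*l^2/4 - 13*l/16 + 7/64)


(1) = gcd((g + 2)*(g + 3)*(g + 4), (g + 2)*(g + 4)*(g + 6)) = g^2 + 6*g + 8
(2) = p + 1
(3) = a^2 + 7*a/4
(4) = gcd((q - 5)*(q - 3)*(q + 2), (q - 5)^2) = q - 5
(5) = gcd((l - 1/4)*(l + 5/4)*(l + 7/4), (l - 1/4)^2*(l + 7/4)) = l^2 + 3*l/2 - 7/16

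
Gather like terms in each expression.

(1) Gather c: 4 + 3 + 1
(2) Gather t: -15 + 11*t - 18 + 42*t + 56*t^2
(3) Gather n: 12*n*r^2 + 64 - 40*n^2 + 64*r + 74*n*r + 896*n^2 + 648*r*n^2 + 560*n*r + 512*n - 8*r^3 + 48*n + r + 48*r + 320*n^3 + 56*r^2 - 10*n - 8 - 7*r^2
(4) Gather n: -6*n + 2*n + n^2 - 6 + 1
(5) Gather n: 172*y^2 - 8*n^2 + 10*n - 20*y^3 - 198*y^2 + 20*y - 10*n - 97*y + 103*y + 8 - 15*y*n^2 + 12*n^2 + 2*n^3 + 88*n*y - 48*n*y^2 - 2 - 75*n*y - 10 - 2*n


(1) = 8
(2) = 56*t^2 + 53*t - 33
(3) = 320*n^3 + n^2*(648*r + 856) + n*(12*r^2 + 634*r + 550) - 8*r^3 + 49*r^2 + 113*r + 56
(4) = n^2 - 4*n - 5
(5) = 2*n^3 + n^2*(4 - 15*y) + n*(-48*y^2 + 13*y - 2) - 20*y^3 - 26*y^2 + 26*y - 4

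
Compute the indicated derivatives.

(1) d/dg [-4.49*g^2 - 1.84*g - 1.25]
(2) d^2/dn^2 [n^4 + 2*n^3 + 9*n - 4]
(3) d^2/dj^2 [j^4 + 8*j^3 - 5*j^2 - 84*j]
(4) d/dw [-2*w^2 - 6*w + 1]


(1) = -8.98*g - 1.84
(2) = 12*n*(n + 1)
(3) = 12*j^2 + 48*j - 10
(4) = -4*w - 6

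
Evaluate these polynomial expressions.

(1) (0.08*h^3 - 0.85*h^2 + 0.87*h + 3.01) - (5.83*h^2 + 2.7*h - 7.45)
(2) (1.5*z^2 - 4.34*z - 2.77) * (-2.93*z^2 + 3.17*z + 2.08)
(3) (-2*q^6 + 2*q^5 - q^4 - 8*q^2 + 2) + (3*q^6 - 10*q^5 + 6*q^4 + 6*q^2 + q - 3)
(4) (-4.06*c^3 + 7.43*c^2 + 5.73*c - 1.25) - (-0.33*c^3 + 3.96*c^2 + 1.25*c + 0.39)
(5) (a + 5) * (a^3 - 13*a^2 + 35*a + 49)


(1) = 0.08*h^3 - 6.68*h^2 - 1.83*h + 10.46
(2) = -4.395*z^4 + 17.4712*z^3 - 2.5217*z^2 - 17.8081*z - 5.7616
(3) = q^6 - 8*q^5 + 5*q^4 - 2*q^2 + q - 1
(4) = -3.73*c^3 + 3.47*c^2 + 4.48*c - 1.64
(5) = a^4 - 8*a^3 - 30*a^2 + 224*a + 245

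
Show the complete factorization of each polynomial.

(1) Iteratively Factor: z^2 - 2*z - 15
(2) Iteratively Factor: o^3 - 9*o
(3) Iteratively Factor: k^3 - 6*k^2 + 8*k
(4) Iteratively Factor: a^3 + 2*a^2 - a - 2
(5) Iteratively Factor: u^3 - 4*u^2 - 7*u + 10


(1) = (z - 5)*(z + 3)
(2) = (o)*(o^2 - 9) = o*(o - 3)*(o + 3)
(3) = (k - 4)*(k^2 - 2*k) = (k - 4)*(k - 2)*(k)
(4) = (a - 1)*(a^2 + 3*a + 2) = (a - 1)*(a + 2)*(a + 1)
(5) = (u + 2)*(u^2 - 6*u + 5) = (u - 1)*(u + 2)*(u - 5)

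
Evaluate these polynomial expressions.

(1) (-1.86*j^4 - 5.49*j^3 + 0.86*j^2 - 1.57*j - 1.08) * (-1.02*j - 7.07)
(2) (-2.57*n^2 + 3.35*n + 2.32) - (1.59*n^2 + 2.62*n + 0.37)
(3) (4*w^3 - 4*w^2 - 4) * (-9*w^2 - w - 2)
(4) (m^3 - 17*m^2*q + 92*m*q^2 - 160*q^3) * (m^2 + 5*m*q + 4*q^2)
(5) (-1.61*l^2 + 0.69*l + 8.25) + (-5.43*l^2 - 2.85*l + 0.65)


(1) = 1.8972*j^5 + 18.75*j^4 + 37.9371*j^3 - 4.4788*j^2 + 12.2015*j + 7.6356
(2) = -4.16*n^2 + 0.73*n + 1.95
(3) = -36*w^5 + 32*w^4 - 4*w^3 + 44*w^2 + 4*w + 8
(4) = m^5 - 12*m^4*q + 11*m^3*q^2 + 232*m^2*q^3 - 432*m*q^4 - 640*q^5
(5) = -7.04*l^2 - 2.16*l + 8.9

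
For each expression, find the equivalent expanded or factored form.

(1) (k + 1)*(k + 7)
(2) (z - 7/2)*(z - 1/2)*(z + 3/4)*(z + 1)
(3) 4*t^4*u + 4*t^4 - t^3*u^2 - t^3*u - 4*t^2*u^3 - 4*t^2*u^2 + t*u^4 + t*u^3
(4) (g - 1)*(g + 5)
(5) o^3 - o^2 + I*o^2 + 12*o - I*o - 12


(1) = k^2 + 8*k + 7
(2) = z^4 - 9*z^3/4 - 9*z^2/2 + z/16 + 21/16
(3) = (-4*t + u)*(-t + u)*(t + u)*(t*u + t)
(4) = g^2 + 4*g - 5
(5) = (o - 1)*(o - 3*I)*(o + 4*I)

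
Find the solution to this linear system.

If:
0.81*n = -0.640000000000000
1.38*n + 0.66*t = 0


Then:
n = -0.79
t = 1.65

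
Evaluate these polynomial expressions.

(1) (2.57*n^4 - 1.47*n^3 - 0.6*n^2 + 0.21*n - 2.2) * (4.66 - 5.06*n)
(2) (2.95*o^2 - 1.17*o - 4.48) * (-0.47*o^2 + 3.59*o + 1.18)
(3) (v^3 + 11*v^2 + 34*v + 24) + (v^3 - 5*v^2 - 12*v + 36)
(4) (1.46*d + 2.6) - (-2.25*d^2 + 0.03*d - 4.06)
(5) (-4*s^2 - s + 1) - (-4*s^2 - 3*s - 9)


(1) = -13.0042*n^5 + 19.4144*n^4 - 3.8142*n^3 - 3.8586*n^2 + 12.1106*n - 10.252
(2) = -1.3865*o^4 + 11.1404*o^3 + 1.3863*o^2 - 17.4638*o - 5.2864
(3) = 2*v^3 + 6*v^2 + 22*v + 60
(4) = 2.25*d^2 + 1.43*d + 6.66
(5) = 2*s + 10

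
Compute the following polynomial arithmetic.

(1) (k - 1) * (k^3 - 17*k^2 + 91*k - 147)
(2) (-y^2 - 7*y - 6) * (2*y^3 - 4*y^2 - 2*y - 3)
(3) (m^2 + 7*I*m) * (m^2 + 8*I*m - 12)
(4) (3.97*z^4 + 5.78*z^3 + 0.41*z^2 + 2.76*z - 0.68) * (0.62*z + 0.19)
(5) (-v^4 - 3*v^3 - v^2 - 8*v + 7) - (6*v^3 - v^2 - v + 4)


(1) = k^4 - 18*k^3 + 108*k^2 - 238*k + 147
(2) = -2*y^5 - 10*y^4 + 18*y^3 + 41*y^2 + 33*y + 18
(3) = m^4 + 15*I*m^3 - 68*m^2 - 84*I*m
(4) = 2.4614*z^5 + 4.3379*z^4 + 1.3524*z^3 + 1.7891*z^2 + 0.1028*z - 0.1292
(5) = -v^4 - 9*v^3 - 7*v + 3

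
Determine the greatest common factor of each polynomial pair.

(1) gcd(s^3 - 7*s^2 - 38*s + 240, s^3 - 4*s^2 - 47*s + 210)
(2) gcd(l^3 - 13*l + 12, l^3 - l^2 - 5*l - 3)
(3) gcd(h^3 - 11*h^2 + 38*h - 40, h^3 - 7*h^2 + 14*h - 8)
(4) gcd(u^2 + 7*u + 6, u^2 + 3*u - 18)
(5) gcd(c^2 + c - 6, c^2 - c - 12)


(1) = s - 5
(2) = gcd((l - 3)*(l - 1)*(l + 4), (l - 3)*(l + 1)^2) = l - 3
(3) = h^2 - 6*h + 8
(4) = gcd((u + 1)*(u + 6), (u - 3)*(u + 6)) = u + 6
(5) = gcd((c - 2)*(c + 3), (c - 4)*(c + 3)) = c + 3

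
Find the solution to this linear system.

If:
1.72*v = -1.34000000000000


Then:
v = -0.78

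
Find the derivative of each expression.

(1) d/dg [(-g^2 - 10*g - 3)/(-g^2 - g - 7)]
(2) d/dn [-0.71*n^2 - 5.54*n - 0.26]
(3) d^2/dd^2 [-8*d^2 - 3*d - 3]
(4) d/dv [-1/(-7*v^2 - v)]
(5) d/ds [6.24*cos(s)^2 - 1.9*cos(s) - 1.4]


(1) = (-9*g^2 + 8*g + 67)/(g^4 + 2*g^3 + 15*g^2 + 14*g + 49)
(2) = -1.42*n - 5.54
(3) = -16
(4) = (-14*v - 1)/(v^2*(7*v + 1)^2)
(5) = (1.9 - 12.48*cos(s))*sin(s)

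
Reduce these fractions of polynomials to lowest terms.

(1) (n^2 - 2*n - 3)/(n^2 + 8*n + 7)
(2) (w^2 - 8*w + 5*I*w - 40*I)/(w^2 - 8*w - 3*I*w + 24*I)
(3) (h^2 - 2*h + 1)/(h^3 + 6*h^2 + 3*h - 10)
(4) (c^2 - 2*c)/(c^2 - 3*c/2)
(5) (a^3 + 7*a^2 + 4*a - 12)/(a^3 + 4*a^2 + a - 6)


(1) = (n - 3)/(n + 7)
(2) = (w + 5*I)/(w - 3*I)
(3) = (h - 1)/(h^2 + 7*h + 10)
(4) = (2*c - 4)/(2*c - 3)
(5) = (a + 6)/(a + 3)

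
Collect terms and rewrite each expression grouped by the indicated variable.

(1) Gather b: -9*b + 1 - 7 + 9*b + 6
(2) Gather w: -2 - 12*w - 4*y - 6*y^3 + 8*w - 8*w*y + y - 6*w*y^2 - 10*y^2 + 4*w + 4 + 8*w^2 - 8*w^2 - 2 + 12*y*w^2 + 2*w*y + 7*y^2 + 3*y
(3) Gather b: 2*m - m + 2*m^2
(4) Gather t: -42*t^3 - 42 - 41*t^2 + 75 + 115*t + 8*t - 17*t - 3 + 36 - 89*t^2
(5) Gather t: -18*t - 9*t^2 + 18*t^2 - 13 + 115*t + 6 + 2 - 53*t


(1) = 0
(2) = 12*w^2*y + w*(-6*y^2 - 6*y) - 6*y^3 - 3*y^2
(3) = 2*m^2 + m
(4) = -42*t^3 - 130*t^2 + 106*t + 66
(5) = 9*t^2 + 44*t - 5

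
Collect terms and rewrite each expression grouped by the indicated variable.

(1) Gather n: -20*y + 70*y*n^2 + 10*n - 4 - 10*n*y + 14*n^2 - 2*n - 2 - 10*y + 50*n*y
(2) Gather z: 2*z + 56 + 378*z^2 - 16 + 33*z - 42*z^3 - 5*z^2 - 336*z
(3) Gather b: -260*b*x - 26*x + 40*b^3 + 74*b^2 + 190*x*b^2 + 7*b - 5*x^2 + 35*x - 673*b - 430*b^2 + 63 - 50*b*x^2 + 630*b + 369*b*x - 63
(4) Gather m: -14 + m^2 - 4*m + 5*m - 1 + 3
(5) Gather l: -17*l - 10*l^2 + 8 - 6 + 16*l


(1) = n^2*(70*y + 14) + n*(40*y + 8) - 30*y - 6
(2) = -42*z^3 + 373*z^2 - 301*z + 40
(3) = 40*b^3 + b^2*(190*x - 356) + b*(-50*x^2 + 109*x - 36) - 5*x^2 + 9*x
(4) = m^2 + m - 12
(5) = -10*l^2 - l + 2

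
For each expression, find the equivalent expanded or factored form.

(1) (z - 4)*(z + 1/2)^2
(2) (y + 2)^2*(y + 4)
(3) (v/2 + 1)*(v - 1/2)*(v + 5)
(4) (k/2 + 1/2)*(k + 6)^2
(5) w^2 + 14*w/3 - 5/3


(1) = z^3 - 3*z^2 - 15*z/4 - 1
(2) = y^3 + 8*y^2 + 20*y + 16
(3) = v^3/2 + 13*v^2/4 + 13*v/4 - 5/2
(4) = k^3/2 + 13*k^2/2 + 24*k + 18
(5) = (w - 1/3)*(w + 5)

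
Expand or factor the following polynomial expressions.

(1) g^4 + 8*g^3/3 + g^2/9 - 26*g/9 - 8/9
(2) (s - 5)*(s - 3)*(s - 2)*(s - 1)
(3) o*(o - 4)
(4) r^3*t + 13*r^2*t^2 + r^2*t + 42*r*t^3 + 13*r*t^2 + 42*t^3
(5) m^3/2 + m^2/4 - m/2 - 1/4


(1) = (g - 1)*(g + 1/3)*(g + 4/3)*(g + 2)
(2) = s^4 - 11*s^3 + 41*s^2 - 61*s + 30
(3) = o^2 - 4*o
(4) = (r + 6*t)*(r + 7*t)*(r*t + t)
(5) = (m/2 + 1/2)*(m - 1)*(m + 1/2)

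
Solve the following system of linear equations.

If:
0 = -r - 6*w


Then:
r = -6*w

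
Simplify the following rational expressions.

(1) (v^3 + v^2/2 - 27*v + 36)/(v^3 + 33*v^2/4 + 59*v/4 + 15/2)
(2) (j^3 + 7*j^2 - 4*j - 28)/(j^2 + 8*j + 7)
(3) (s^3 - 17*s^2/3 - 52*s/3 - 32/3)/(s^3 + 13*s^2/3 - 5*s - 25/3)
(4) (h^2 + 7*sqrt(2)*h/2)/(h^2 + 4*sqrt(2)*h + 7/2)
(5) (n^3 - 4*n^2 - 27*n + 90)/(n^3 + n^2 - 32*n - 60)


(1) = (4*v^2 - 22*v + 24)/(4*v^2 + 9*v + 5)
(2) = (j^2 - 4)/(j + 1)
(3) = (3*s^2 - 20*s - 32)/(3*s^2 + 10*s - 25)
(4) = 4*h/(4*h + 2*sqrt(2))
(5) = (n - 3)/(n + 2)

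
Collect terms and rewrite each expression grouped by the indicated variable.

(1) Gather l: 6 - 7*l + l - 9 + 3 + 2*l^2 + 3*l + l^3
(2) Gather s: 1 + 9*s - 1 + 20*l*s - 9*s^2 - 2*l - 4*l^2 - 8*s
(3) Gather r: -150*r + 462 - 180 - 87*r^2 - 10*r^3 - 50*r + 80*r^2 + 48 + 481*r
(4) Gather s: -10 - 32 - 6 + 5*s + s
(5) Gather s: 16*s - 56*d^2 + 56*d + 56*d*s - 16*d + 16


(1) = l^3 + 2*l^2 - 3*l
(2) = -4*l^2 - 2*l - 9*s^2 + s*(20*l + 1)
(3) = -10*r^3 - 7*r^2 + 281*r + 330
(4) = 6*s - 48
(5) = -56*d^2 + 40*d + s*(56*d + 16) + 16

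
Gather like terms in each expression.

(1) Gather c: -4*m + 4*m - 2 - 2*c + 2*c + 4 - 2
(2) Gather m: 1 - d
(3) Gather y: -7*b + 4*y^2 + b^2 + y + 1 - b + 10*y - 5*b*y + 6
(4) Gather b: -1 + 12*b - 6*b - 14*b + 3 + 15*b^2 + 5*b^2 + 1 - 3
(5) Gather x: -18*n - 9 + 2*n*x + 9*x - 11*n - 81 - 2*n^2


(1) = 0
(2) = 1 - d
(3) = b^2 - 8*b + 4*y^2 + y*(11 - 5*b) + 7
(4) = 20*b^2 - 8*b
(5) = -2*n^2 - 29*n + x*(2*n + 9) - 90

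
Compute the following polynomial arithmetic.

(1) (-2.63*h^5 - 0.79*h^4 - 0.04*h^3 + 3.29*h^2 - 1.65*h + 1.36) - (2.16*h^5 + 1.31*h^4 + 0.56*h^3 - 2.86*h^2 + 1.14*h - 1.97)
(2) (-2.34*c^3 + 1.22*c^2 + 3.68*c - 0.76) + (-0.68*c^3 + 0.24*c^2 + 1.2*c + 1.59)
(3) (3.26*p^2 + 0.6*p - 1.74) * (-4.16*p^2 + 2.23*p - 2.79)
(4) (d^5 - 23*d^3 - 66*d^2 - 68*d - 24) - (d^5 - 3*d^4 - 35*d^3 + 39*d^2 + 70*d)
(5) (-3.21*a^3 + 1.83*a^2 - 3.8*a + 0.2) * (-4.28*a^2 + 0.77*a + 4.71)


(1) = -4.79*h^5 - 2.1*h^4 - 0.6*h^3 + 6.15*h^2 - 2.79*h + 3.33
(2) = -3.02*c^3 + 1.46*c^2 + 4.88*c + 0.83
(3) = -13.5616*p^4 + 4.7738*p^3 - 0.519*p^2 - 5.5542*p + 4.8546
(4) = 3*d^4 + 12*d^3 - 105*d^2 - 138*d - 24
(5) = 13.7388*a^5 - 10.3041*a^4 + 2.554*a^3 + 4.8373*a^2 - 17.744*a + 0.942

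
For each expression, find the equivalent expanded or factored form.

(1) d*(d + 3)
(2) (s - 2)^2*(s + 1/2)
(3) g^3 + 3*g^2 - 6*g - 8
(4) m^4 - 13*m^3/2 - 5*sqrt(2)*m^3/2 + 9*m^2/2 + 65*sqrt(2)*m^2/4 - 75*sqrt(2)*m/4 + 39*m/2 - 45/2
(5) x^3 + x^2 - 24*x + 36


(1) = d^2 + 3*d
(2) = s^3 - 7*s^2/2 + 2*s + 2
(3) = (g - 2)*(g + 1)*(g + 4)
(4) = (m - 5)*(m - 3/2)*(m - 3*sqrt(2))*(m + sqrt(2)/2)
(5) = (x - 3)*(x - 2)*(x + 6)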